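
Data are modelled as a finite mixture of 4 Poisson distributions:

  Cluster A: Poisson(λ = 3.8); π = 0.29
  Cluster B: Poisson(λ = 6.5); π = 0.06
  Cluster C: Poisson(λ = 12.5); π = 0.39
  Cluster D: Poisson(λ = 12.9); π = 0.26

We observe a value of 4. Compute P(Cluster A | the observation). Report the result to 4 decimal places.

0.8631

By Bayes' theorem, P(k | x) = π_k f_k(x) / Σ_j π_j f_j(x).
Component likelihoods at x = 4:
  p_A = 0.194359
  p_B = 0.111822
  p_C = 0.00379095
  p_D = 0.00288236
Prior × likelihood for each component:
  π_A·p_A = 0.29 × 0.194359 = 0.056364
  π_B·p_B = 0.06 × 0.111822 = 0.00670933
  π_C·p_C = 0.39 × 0.00379095 = 0.00147847
  π_D·p_D = 0.26 × 0.00288236 = 0.000749415
Normaliser: 0.056364 + 0.00670933 + 0.00147847 + 0.000749415 = 0.0653013
P(Cluster A | 4) ≈ 0.8631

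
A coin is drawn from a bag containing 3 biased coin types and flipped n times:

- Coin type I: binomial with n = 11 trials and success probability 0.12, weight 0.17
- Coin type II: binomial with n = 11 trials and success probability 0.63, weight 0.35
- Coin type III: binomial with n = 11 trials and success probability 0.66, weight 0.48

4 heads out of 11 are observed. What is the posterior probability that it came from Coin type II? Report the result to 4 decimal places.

Apply Bayes' rule: the posterior for each component is proportional to its prior times its likelihood at x.
Evaluate each component's likelihood at the observed value:
  f_I = C(11,4)·0.12^4·0.88^7 = 330·0.00020736·0.408676 = 0.0279652
  f_II = C(11,4)·0.63^4·0.37^7 = 330·0.15753·0.000949319 = 0.0493501
  f_III = C(11,4)·0.66^4·0.34^7 = 330·0.189747·0.000525234 = 0.0328884
Unnormalised posteriors:
  π_I·f_I = 0.17 × 0.0279652 = 0.00475408
  π_II·f_II = 0.35 × 0.0493501 = 0.0172725
  π_III·f_III = 0.48 × 0.0328884 = 0.0157864
Denominator: 0.00475408 + 0.0172725 + 0.0157864 = 0.037813
Responsibility of Coin type II: 0.0172725 / 0.037813 ≈ 0.4568

0.4568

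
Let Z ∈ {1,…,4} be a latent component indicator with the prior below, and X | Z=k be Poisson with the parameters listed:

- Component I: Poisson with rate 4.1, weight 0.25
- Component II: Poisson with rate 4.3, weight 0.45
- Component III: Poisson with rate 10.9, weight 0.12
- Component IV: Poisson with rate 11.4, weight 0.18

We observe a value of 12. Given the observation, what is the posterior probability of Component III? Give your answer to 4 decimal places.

0.3828

The responsibility of component k is w_k f_k(x) divided by Σ_j w_j f_j(x).
Component likelihoods at x = 12:
  L_I = 0.00078066
  L_II = 0.00113193
  L_III = 0.108385
  L_IV = 0.112607
Prior × likelihood for each component:
  w_I·L_I = 0.25 × 0.00078066 = 0.000195165
  w_II·L_II = 0.45 × 0.00113193 = 0.000509367
  w_III·L_III = 0.12 × 0.108385 = 0.0130063
  w_IV·L_IV = 0.18 × 0.112607 = 0.0202692
Denominator: 0.000195165 + 0.000509367 + 0.0130063 + 0.0202692 = 0.03398
So the posterior for Component III is 0.0130063 / 0.03398 ≈ 0.3828.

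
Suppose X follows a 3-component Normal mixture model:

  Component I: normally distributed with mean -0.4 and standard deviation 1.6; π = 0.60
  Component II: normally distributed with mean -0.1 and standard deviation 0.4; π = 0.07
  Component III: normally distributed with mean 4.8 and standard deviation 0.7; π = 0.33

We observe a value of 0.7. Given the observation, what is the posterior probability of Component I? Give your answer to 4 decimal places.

By Bayes' theorem, P(k | x) = π_k f_k(x) / Σ_j π_j f_j(x).
Component likelihoods at x = 0.7:
  p_I = 0.196858
  p_II = 0.134977
  p_III = 2.02457e-08
Multiply by the mixture weights:
  π_I·p_I = 0.60 × 0.196858 = 0.118115
  π_II·p_II = 0.07 × 0.134977 = 0.00944842
  π_III·p_III = 0.33 × 2.02457e-08 = 6.68107e-09
Marginal: 0.118115 + 0.00944842 + 6.68107e-09 = 0.127564
P(Component I | the observation) = 0.118115 / 0.127564 ≈ 0.9259

0.9259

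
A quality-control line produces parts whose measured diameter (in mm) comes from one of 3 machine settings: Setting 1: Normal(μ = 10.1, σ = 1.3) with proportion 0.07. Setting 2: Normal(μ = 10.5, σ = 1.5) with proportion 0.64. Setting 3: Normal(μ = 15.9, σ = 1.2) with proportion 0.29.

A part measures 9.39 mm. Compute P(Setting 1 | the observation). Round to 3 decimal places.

P(component k | x) = w_k·f_k(x) / marginal(x), where marginal(x) = Σ_j w_j·f_j(x).
Component likelihoods at x = 9.39 mm:
  L_1 = (1/(1.3·√(2π)))·exp(−(9.39−10.1)²/(2·1.3²)) = 0.306879·exp(-0.14914) = 0.26436
  L_2 = (1/(1.5·√(2π)))·exp(−(9.39−10.5)²/(2·1.5²)) = 0.265962·exp(-0.27380) = 0.20226
  L_3 = (1/(1.2·√(2π)))·exp(−(9.39−15.9)²/(2·1.2²)) = 0.332452·exp(-14.71531) = 1.35192e-07
Multiply by the mixture weights:
  w_1·L_1 = 0.07 × 0.26436 = 0.0185052
  w_2·L_2 = 0.64 × 0.20226 = 0.129446
  w_3·L_3 = 0.29 × 1.35192e-07 = 3.92056e-08
Sum: 0.0185052 + 0.129446 + 3.92056e-08 = 0.147951
So the posterior for Setting 1 is 0.0185052 / 0.147951 ≈ 0.125.

0.125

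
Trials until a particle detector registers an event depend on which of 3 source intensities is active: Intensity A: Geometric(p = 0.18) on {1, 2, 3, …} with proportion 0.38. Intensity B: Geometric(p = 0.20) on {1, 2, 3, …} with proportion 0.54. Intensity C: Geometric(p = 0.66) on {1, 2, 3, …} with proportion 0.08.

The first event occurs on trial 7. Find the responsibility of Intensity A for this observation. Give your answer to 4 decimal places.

0.4228

Apply Bayes' rule: the posterior for each component is proportional to its prior times its likelihood at x.
Evaluate each component's likelihood at the observed value:
  f_A = 0.0547212
  f_B = 0.0524288
  f_C = 0.00101957
Prior × likelihood for each component:
  π_A·f_A = 0.38 × 0.0547212 = 0.0207941
  π_B·f_B = 0.54 × 0.0524288 = 0.0283116
  π_C·f_C = 0.08 × 0.00101957 = 8.15657e-05
Normaliser: 0.0207941 + 0.0283116 + 8.15657e-05 = 0.0491872
Responsibility of Intensity A: 0.0207941 / 0.0491872 ≈ 0.4228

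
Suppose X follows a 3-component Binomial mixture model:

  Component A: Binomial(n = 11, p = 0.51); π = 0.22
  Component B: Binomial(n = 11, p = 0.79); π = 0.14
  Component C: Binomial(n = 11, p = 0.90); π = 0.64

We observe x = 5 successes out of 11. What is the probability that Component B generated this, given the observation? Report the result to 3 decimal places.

By Bayes' theorem, P(k | x) = π_k f_k(x) / Σ_j π_j f_j(x).
Component likelihoods at x = 5 successes out of 11:
  L_A = C(11,5)·0.51^5·0.49^6 = 462·0.0345025·0.0138413 = 0.220632
  L_B = C(11,5)·0.79^5·0.21^6 = 462·0.307706·8.57661e-05 = 0.0121925
  L_C = C(11,5)·0.90^5·0.10^6 = 462·0.59049·1e-06 = 0.000272806
Prior × likelihood for each component:
  π_A·L_A = 0.22 × 0.220632 = 0.0485391
  π_B·L_B = 0.14 × 0.0121925 = 0.00170695
  π_C·L_C = 0.64 × 0.000272806 = 0.000174596
Sum: 0.0485391 + 0.00170695 + 0.000174596 = 0.0504207
P(Component B | x) = 0.00170695 / 0.0504207 ≈ 0.034

0.034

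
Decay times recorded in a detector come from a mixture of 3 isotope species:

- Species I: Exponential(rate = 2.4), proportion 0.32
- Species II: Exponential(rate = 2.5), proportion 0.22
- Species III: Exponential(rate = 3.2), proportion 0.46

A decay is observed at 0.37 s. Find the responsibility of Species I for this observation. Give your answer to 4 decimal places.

Posterior ∝ prior × likelihood, so P(k | x) ∝ w_k f_k(x); normalise over all components.
Exponential densities:
  L_I = 2.4·e^(−2.4·0.37) = 2.4·e^(−0.8880) = 0.987547
  L_II = 2.5·e^(−2.5·0.37) = 2.5·e^(−0.9250) = 0.991329
  L_III = 3.2·e^(−3.2·0.37) = 3.2·e^(−1.1840) = 0.979367
Weight by the priors:
  w_I·L_I = 0.32 × 0.987547 = 0.316015
  w_II·L_II = 0.22 × 0.991329 = 0.218092
  w_III·L_III = 0.46 × 0.979367 = 0.450509
Normaliser: 0.316015 + 0.218092 + 0.450509 = 0.984616
P(Species I | the observation) ≈ 0.3210

0.3210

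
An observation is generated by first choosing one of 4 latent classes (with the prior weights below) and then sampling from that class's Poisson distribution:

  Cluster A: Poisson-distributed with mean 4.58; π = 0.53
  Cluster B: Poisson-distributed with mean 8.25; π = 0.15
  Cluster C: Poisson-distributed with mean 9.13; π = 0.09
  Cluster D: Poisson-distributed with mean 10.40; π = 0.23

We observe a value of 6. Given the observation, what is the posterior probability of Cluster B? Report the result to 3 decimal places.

0.160

By Bayes' theorem, P(k | x) = π_k f_k(x) / Σ_j π_j f_j(x).
Evaluate each component's likelihood at the observed value:
  f_A = e^(−4.58)·4.58^6/6! = 0.131459
  f_B = e^(−8.25)·8.25^6/6! = 0.114409
  f_C = e^(−9.13)·9.13^6/6! = 0.0871733
  f_D = e^(−10.40)·10.40^6/6! = 0.0534817
Multiply by the mixture weights:
  π_A·f_A = 0.53 × 0.131459 = 0.0696735
  π_B·f_B = 0.15 × 0.114409 = 0.0171614
  π_C·f_C = 0.09 × 0.0871733 = 0.0078456
  π_D·f_D = 0.23 × 0.0534817 = 0.0123008
Normaliser: 0.0696735 + 0.0171614 + 0.0078456 + 0.0123008 = 0.106981
P(Cluster B | 6) ≈ 0.160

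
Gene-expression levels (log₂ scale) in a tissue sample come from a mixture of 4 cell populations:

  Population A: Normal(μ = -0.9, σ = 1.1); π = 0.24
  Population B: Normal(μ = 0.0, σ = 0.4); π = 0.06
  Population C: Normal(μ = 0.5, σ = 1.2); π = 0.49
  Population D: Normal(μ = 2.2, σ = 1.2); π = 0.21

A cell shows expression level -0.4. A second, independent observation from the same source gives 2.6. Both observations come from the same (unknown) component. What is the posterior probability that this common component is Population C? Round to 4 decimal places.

The responsibility of component k is π_k f_k(x) divided by Σ_j π_j f_j(x).
Since both observations come from the same component, the likelihood for component k is f_k(x₁)·f_k(x₂).
  L_A = [(1/(1.1·√(2π)))·exp(−(-0.4−-0.9)²/(2·1.1²)) = 0.362675·exp(-0.10331) = 0.327079] × [0.00229681] = 0.000751239
  L_B = [(1/(0.4·√(2π)))·exp(−(-0.4−0.0)²/(2·0.4²)) = 0.997356·exp(-0.50000) = 0.604927] × [6.67389e-10] = 4.03722e-10
  L_C = [(1/(1.2·√(2π)))·exp(−(-0.4−0.5)²/(2·1.2²)) = 0.332452·exp(-0.28125) = 0.250948] × [0.0718978] = 0.0180426
  L_D = [(1/(1.2·√(2π)))·exp(−(-0.4−2.2)²/(2·1.2²)) = 0.332452·exp(-2.34722) = 0.0317939] × [0.314486] = 0.00999872
Unnormalised posteriors:
  π_A·L_A = 0.24 × 0.000751239 = 0.000180297
  π_B·L_B = 0.06 × 4.03722e-10 = 2.42233e-11
  π_C·L_C = 0.49 × 0.0180426 = 0.00884087
  π_D·L_D = 0.21 × 0.00999872 = 0.00209973
Evidence: 0.000180297 + 2.42233e-11 + 0.00884087 + 0.00209973 = 0.0111209
P(Population C | x₁,x₂) = 0.00884087 / 0.0111209 ≈ 0.7950

0.7950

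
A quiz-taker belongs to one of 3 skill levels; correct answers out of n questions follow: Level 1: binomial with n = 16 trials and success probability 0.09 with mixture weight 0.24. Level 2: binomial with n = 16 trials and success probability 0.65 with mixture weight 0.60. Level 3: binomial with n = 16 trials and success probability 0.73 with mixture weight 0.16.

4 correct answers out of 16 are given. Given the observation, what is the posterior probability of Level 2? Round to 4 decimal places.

0.0665

Posterior ∝ prior × likelihood, so P(k | x) ∝ w_k f_k(x); normalise over all components.
Binomial probabilities:
  L_1 = 0.0385069
  L_2 = 0.00109785
  L_3 = 7.75761e-05
Prior × likelihood for each component:
  w_1·L_1 = 0.24 × 0.0385069 = 0.00924165
  w_2·L_2 = 0.60 × 0.00109785 = 0.000658707
  w_3·L_3 = 0.16 × 7.75761e-05 = 1.24122e-05
Denominator: 0.00924165 + 0.000658707 + 1.24122e-05 = 0.00991277
P(Level 2 | the observation) = 0.000658707 / 0.00991277 ≈ 0.0665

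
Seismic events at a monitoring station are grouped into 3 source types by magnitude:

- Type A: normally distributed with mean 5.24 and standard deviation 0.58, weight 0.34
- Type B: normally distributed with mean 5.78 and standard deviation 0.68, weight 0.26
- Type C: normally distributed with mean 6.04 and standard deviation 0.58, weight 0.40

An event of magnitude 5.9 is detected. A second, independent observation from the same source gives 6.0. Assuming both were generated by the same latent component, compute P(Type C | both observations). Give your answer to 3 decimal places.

0.606

By Bayes' theorem, P(k | x) = π_k f_k(x) / Σ_j π_j f_j(x).
Since both observations come from the same component, the likelihood for component k is f_k(x₁)·f_k(x₂).
  p_A = [0.359999] × [0.291501] = 0.10494
  p_B = [0.577615] × [0.556765] = 0.321596
  p_C = [0.668083] × [0.686198] = 0.458437
Weight by the priors:
  π_A·p_A = 0.34 × 0.10494 = 0.0356795
  π_B·p_B = 0.26 × 0.321596 = 0.083615
  π_C·p_C = 0.40 × 0.458437 = 0.183375
Sum: 0.0356795 + 0.083615 + 0.183375 = 0.302669
P(Type C | data) ≈ 0.606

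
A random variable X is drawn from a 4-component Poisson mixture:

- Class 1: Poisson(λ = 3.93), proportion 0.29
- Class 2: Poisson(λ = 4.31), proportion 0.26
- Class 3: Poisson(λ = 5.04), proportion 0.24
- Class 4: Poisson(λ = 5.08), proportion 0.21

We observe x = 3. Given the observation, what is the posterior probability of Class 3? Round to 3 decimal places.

0.200

The responsibility of component k is w_k f_k(x) divided by Σ_j w_j f_j(x).
Evaluate each component's likelihood at the observed value:
  p_1 = e^(−3.93)·3.93^3/3! = 0.198723
  p_2 = e^(−4.31)·4.31^3/3! = 0.179255
  p_3 = e^(−5.04)·5.04^3/3! = 0.138133
  p_4 = e^(−5.08)·5.08^3/3! = 0.135901
Prior × likelihood for each component:
  w_1·p_1 = 0.29 × 0.198723 = 0.0576298
  w_2·p_2 = 0.26 × 0.179255 = 0.0466063
  w_3·p_3 = 0.24 × 0.138133 = 0.0331518
  w_4·p_4 = 0.21 × 0.135901 = 0.0285393
Normaliser: 0.0576298 + 0.0466063 + 0.0331518 + 0.0285393 = 0.165927
Responsibility of Class 3: 0.0331518 / 0.165927 ≈ 0.200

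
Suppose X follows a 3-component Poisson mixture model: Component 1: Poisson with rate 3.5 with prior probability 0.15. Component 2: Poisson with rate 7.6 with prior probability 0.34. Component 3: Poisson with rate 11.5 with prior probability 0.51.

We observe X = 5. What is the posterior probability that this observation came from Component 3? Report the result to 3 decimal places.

Apply Bayes' rule: the posterior for each component is proportional to its prior times its likelihood at x.
Evaluate each component's likelihood at the observed value:
  p_1 = e^(−3.5)·3.5^5/5! = 0.132169
  p_2 = e^(−7.6)·7.6^5/5! = 0.105742
  p_3 = e^(−11.5)·11.5^5/5! = 0.0169794
Multiply by the mixture weights:
  π_1·p_1 = 0.15 × 0.132169 = 0.0198253
  π_2·p_2 = 0.34 × 0.105742 = 0.0359524
  π_3·p_3 = 0.51 × 0.0169794 = 0.00865948
Marginal: 0.0198253 + 0.0359524 + 0.00865948 = 0.0644371
P(Component 3 | 5) = 0.00865948 / 0.0644371 ≈ 0.134

0.134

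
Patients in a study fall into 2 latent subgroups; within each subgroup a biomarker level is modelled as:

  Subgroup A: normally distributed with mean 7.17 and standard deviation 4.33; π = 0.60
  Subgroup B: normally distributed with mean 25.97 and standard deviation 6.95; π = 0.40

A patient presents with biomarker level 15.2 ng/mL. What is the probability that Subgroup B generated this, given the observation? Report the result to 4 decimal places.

0.4110

The responsibility of component k is π_k f_k(x) divided by Σ_j π_j f_j(x).
Evaluate each component's likelihood at the observed value:
  p_A = (1/(4.33·√(2π)))·exp(−(15.2−7.17)²/(2·4.33²)) = 0.092134·exp(-1.71959) = 0.0165049
  p_B = (1/(6.95·√(2π)))·exp(−(15.2−25.97)²/(2·6.95²)) = 0.057402·exp(-1.20069) = 0.0172771
Multiply by the mixture weights:
  π_A·p_A = 0.60 × 0.0165049 = 0.00990294
  π_B·p_B = 0.40 × 0.0172771 = 0.00691084
Normaliser: 0.00990294 + 0.00691084 = 0.0168138
Responsibility of Subgroup B: 0.00691084 / 0.0168138 ≈ 0.4110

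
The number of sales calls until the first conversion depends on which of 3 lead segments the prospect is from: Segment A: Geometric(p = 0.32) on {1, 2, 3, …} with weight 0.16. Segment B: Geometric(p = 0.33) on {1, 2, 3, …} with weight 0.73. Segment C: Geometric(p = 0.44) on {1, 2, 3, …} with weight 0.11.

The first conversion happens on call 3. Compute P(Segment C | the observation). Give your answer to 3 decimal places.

0.103

Apply Bayes' rule: the posterior for each component is proportional to its prior times its likelihood at x.
Geometric probabilities:
  L_A = 0.147968
  L_B = 0.148137
  L_C = 0.137984
Multiply by the mixture weights:
  w_A·L_A = 0.16 × 0.147968 = 0.0236749
  w_B·L_B = 0.73 × 0.148137 = 0.10814
  w_C·L_C = 0.11 × 0.137984 = 0.0151782
Marginal: 0.0236749 + 0.10814 + 0.0151782 = 0.146993
So the posterior for Segment C is 0.0151782 / 0.146993 ≈ 0.103.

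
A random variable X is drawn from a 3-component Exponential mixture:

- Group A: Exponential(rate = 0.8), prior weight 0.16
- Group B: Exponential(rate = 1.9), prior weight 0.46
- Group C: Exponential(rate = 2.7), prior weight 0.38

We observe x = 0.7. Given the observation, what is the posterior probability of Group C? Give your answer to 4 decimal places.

0.3375

The responsibility of component k is P(Z=k) f_k(x) divided by Σ_j P(Z=j) f_j(x).
Evaluate each component's likelihood at the observed value:
  p_A = 0.8·e^(−0.8·0.7) = 0.8·e^(−0.5600) = 0.456967
  p_B = 1.9·e^(−1.9·0.7) = 1.9·e^(−1.3300) = 0.502507
  p_C = 2.7·e^(−2.7·0.7) = 2.7·e^(−1.8900) = 0.407894
Multiply by the mixture weights:
  P(Z=A)·p_A = 0.16 × 0.456967 = 0.0731148
  P(Z=B)·p_B = 0.46 × 0.502507 = 0.231153
  P(Z=C)·p_C = 0.38 × 0.407894 = 0.155
Denominator: 0.0731148 + 0.231153 + 0.155 = 0.459268
So the posterior for Group C is 0.155 / 0.459268 ≈ 0.3375.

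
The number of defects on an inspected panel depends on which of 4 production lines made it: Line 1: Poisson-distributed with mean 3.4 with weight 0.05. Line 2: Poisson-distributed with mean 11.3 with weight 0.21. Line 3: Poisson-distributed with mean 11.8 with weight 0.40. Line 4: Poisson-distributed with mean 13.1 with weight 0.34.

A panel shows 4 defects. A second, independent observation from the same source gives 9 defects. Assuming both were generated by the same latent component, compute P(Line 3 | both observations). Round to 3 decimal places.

Posterior ∝ prior × likelihood, so P(k | x) ∝ P(Z=k) f_k(x); normalise over all components.
Since both observations come from the same component, the likelihood for component k is f_k(x₁)·f_k(x₂).
  p_1 = [e^(−3.4)·3.4^4/4! = 0.185825] × [0.00558401] = 0.00103765
  p_2 = [e^(−11.3)·11.3^4/4! = 0.00840572] × [0.102427] = 0.000860974
  p_3 = [e^(−11.8)·11.8^4/4! = 0.00606236] × [0.0917276] = 0.000556086
  p_4 = [e^(−13.1)·13.1^4/4! = 0.00250967] × [0.0640355] = 0.000160708
Prior × likelihood for each component:
  P(Z=1)·p_1 = 0.05 × 0.00103765 = 5.18823e-05
  P(Z=2)·p_2 = 0.21 × 0.000860974 = 0.000180805
  P(Z=3)·p_3 = 0.40 × 0.000556086 = 0.000222434
  P(Z=4)·p_4 = 0.34 × 0.000160708 = 5.46407e-05
Normaliser: 5.18823e-05 + 0.000180805 + 0.000222434 + 5.46407e-05 = 0.000509762
P(Line 3 | x₁,x₂) ≈ 0.436

0.436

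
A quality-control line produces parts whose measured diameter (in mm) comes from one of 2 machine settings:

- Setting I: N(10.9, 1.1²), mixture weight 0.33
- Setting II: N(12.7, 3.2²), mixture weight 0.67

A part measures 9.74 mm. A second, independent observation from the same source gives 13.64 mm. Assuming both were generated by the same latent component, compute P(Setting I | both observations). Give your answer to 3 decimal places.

The responsibility of component k is π_k f_k(x) divided by Σ_j π_j f_j(x).
Since both observations come from the same component, the likelihood for component k is f_k(x₁)·f_k(x₂).
  f_I = [(1/(1.1·√(2π)))·exp(−(9.74−10.9)²/(2·1.1²)) = 0.362675·exp(-0.55603) = 0.207987] × [0.0163004] = 0.00339027
  f_II = [(1/(3.2·√(2π)))·exp(−(9.74−12.7)²/(2·3.2²)) = 0.124669·exp(-0.42781) = 0.0812762] × [0.119405] = 0.00970479
Prior × likelihood for each component:
  π_I·f_I = 0.33 × 0.00339027 = 0.00111879
  π_II·f_II = 0.67 × 0.00970479 = 0.00650221
Normaliser: 0.00111879 + 0.00650221 = 0.007621
P(Setting I | x₁,x₂) ≈ 0.147

0.147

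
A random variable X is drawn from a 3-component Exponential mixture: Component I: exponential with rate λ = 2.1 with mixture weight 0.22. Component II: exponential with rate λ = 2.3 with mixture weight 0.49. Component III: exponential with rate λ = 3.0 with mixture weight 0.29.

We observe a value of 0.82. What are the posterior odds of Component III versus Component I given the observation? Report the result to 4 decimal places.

0.9003

Since P(k|x) ∝ π_k f_k(x), the posterior odds are π_i f_i(x) / (π_j f_j(x)).
Exponential densities:
  L_I = 0.375288
  L_II = 0.348858
  L_III = 0.256305
Odds = (0.29/0.22) × (0.256305/0.375288) = 1.31818 × 0.682956 ≈ 0.9003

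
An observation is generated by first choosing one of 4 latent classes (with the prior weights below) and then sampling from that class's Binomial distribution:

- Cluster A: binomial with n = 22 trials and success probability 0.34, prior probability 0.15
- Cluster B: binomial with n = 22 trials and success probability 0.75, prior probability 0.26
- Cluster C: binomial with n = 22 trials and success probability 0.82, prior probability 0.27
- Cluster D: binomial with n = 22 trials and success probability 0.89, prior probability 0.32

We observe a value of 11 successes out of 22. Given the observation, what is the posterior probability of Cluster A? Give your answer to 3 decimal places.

The responsibility of component k is w_k f_k(x) divided by Σ_j w_j f_j(x).
Component likelihoods at x = 11 successes out of 22:
  f_A = C(22,11)·0.34^11·0.66^11 = 705432·7.01888e-06·0.010351 = 0.0512515
  f_B = C(22,11)·0.75^11·0.25^11 = 705432·0.0422351·2.38419e-07 = 0.00710345
  f_C = C(22,11)·0.82^11·0.18^11 = 705432·0.112707·6.42684e-09 = 0.000510981
  f_D = C(22,11)·0.89^11·0.11^11 = 705432·0.277517·2.85312e-11 = 5.58553e-06
Weight by the priors:
  w_A·f_A = 0.15 × 0.0512515 = 0.00768772
  w_B·f_B = 0.26 × 0.00710345 = 0.0018469
  w_C·f_C = 0.27 × 0.000510981 = 0.000137965
  w_D·f_D = 0.32 × 5.58553e-06 = 1.78737e-06
Evidence: 0.00768772 + 0.0018469 + 0.000137965 + 1.78737e-06 = 0.00967437
So the posterior for Cluster A is 0.00768772 / 0.00967437 ≈ 0.795.

0.795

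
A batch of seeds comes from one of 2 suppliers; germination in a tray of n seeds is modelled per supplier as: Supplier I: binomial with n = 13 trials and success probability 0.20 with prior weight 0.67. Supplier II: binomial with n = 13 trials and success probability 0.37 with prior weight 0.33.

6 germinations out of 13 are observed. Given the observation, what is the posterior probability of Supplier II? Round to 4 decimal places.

0.7876

The responsibility of component k is π_k f_k(x) divided by Σ_j π_j f_j(x).
Evaluate each component's likelihood at the observed value:
  f_I = 0.0230318
  f_II = 0.173425
Multiply by the mixture weights:
  π_I·f_I = 0.67 × 0.0230318 = 0.0154313
  π_II·f_II = 0.33 × 0.173425 = 0.0572302
Marginal: 0.0154313 + 0.0572302 = 0.0726615
P(Supplier II | x) = 0.0572302 / 0.0726615 ≈ 0.7876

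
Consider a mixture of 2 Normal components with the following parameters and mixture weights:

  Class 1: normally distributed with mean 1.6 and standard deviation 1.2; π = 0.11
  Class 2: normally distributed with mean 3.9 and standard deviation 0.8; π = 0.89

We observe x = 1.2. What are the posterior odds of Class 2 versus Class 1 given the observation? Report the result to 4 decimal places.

The posterior odds equal the prior odds times the likelihood ratio: (P(Z=i)/P(Z=j))·(f_i(x)/f_j(x)).
Component likelihoods at x = 1.2:
  L_1 = 0.314486
  L_2 = 0.0016764
0.00149199 / 0.0345935 ≈ 0.0431

0.0431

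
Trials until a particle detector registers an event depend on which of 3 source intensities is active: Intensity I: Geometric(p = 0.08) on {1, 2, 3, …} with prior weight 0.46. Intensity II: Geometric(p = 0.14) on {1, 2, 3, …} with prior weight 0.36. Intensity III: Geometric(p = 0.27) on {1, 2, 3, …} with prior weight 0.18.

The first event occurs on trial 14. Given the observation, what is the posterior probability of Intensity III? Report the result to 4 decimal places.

0.0399

Posterior ∝ prior × likelihood, so P(k | x) ∝ π_k f_k(x); normalise over all components.
Geometric probabilities:
  f_I = 0.0270602
  f_II = 0.0197064
  f_III = 0.00451399
Unnormalised posteriors:
  π_I·f_I = 0.46 × 0.0270602 = 0.0124477
  π_II·f_II = 0.36 × 0.0197064 = 0.00709431
  π_III·f_III = 0.18 × 0.00451399 = 0.000812519
Marginal: 0.0124477 + 0.00709431 + 0.000812519 = 0.0203545
Responsibility of Intensity III: 0.000812519 / 0.0203545 ≈ 0.0399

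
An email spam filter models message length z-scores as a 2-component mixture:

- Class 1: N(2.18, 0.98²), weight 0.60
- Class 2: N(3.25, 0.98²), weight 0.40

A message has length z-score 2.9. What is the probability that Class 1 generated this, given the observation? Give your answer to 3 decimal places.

0.550

Apply Bayes' rule: the posterior for each component is proportional to its prior times its likelihood at x.
Evaluate each component's likelihood at the observed value:
  p_1 = 0.310794
  p_2 = 0.381933
Prior × likelihood for each component:
  w_1·p_1 = 0.60 × 0.310794 = 0.186477
  w_2·p_2 = 0.40 × 0.381933 = 0.152773
Marginal: 0.186477 + 0.152773 = 0.33925
So the posterior for Class 1 is 0.186477 / 0.33925 ≈ 0.550.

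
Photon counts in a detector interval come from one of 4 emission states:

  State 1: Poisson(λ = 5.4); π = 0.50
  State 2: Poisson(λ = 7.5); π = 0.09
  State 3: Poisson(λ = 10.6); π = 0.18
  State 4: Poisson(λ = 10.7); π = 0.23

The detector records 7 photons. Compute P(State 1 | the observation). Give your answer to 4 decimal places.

P(component k | x) = P(Z=k)·f_k(x) / marginal(x), where marginal(x) = Σ_j P(Z=j)·f_j(x).
Evaluate each component's likelihood at the observed value:
  L_1 = e^(−5.4)·5.4^7/7! = 0.119987
  L_2 = e^(−7.5)·7.5^7/7! = 0.146484
  L_3 = e^(−10.6)·10.6^7/7! = 0.0743343
  L_4 = e^(−10.7)·10.7^7/7! = 0.0718298
Weight by the priors:
  P(Z=1)·L_1 = 0.50 × 0.119987 = 0.0599937
  P(Z=2)·L_2 = 0.09 × 0.146484 = 0.0131835
  P(Z=3)·L_3 = 0.18 × 0.0743343 = 0.0133802
  P(Z=4)·L_4 = 0.23 × 0.0718298 = 0.0165209
Marginal: 0.0599937 + 0.0131835 + 0.0133802 + 0.0165209 = 0.103078
P(State 1 | data) ≈ 0.5820

0.5820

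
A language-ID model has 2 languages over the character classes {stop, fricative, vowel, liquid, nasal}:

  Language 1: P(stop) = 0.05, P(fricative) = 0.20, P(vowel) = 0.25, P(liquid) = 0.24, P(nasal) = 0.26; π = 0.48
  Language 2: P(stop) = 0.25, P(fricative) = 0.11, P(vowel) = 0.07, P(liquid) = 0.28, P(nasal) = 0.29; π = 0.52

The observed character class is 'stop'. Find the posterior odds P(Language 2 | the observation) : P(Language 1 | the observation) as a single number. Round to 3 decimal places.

Posterior odds = (π_i f_i(x)) / (π_j f_j(x)); the normalising sum cancels.
Component likelihoods at x = 'stop':
  p_1 = 0.05
  p_2 = 0.25
0.13 / 0.024 ≈ 5.417

5.417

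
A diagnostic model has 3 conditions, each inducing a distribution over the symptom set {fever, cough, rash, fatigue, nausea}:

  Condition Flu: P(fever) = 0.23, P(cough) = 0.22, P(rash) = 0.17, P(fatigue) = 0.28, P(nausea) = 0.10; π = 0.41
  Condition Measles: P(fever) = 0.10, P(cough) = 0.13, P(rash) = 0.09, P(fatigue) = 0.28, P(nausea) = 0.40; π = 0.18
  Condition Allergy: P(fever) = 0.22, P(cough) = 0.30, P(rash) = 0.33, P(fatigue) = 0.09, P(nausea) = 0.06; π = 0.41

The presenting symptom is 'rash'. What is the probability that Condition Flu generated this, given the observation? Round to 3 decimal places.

By Bayes' theorem, P(k | x) = π_k f_k(x) / Σ_j π_j f_j(x).
Categorical probabilities:
  p_Flu = 0.17
  p_Measles = 0.09
  p_Allergy = 0.33
Prior × likelihood for each component:
  π_Flu·p_Flu = 0.41 × 0.17 = 0.0697
  π_Measles·p_Measles = 0.18 × 0.09 = 0.0162
  π_Allergy·p_Allergy = 0.41 × 0.33 = 0.1353
Normaliser: 0.0697 + 0.0162 + 0.1353 = 0.2212
P(Condition Flu | the observation) ≈ 0.315

0.315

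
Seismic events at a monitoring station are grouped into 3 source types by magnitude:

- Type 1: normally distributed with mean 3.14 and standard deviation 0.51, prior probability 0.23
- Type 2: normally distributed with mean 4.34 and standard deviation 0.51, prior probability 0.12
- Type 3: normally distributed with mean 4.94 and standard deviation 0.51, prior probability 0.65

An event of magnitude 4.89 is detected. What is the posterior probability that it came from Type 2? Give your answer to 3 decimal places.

0.094

By Bayes' theorem, P(k | x) = P(Z=k) f_k(x) / Σ_j P(Z=j) f_j(x).
Component likelihoods at x = 4.89:
  f_1 = (1/(0.51·√(2π)))·exp(−(4.89−3.14)²/(2·0.51²)) = 0.782240·exp(-5.88716) = 0.0021706
  f_2 = (1/(0.51·√(2π)))·exp(−(4.89−4.34)²/(2·0.51²)) = 0.782240·exp(-0.58151) = 0.437315
  f_3 = (1/(0.51·√(2π)))·exp(−(4.89−4.94)²/(2·0.51²)) = 0.782240·exp(-0.00481) = 0.778489
Multiply by the mixture weights:
  P(Z=1)·f_1 = 0.23 × 0.0021706 = 0.000499237
  P(Z=2)·f_2 = 0.12 × 0.437315 = 0.0524778
  P(Z=3)·f_3 = 0.65 × 0.778489 = 0.506018
Denominator: 0.000499237 + 0.0524778 + 0.506018 = 0.558995
So the posterior for Type 2 is 0.0524778 / 0.558995 ≈ 0.094.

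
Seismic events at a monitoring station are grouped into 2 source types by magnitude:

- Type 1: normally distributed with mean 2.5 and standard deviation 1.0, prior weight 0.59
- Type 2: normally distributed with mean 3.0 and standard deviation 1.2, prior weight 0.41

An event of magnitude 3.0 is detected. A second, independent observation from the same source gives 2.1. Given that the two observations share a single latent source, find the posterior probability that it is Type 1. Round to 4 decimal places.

Apply Bayes' rule: the posterior for each component is proportional to its prior times its likelihood at x.
Since both observations come from the same component, the likelihood for component k is f_k(x₁)·f_k(x₂).
  p_1 = [(1/(1.0·√(2π)))·exp(−(3.0−2.5)²/(2·1.0²)) = 0.398942·exp(-0.12500) = 0.352065] × [0.36827] = 0.129655
  p_2 = [(1/(1.2·√(2π)))·exp(−(3.0−3.0)²/(2·1.2²)) = 0.332452·exp(-0.00000) = 0.332452] × [0.250948] = 0.0834281
Prior × likelihood for each component:
  π_1·p_1 = 0.59 × 0.129655 = 0.0764965
  π_2·p_2 = 0.41 × 0.0834281 = 0.0342055
Evidence: 0.0764965 + 0.0342055 = 0.110702
Responsibility of Type 1: 0.0764965 / 0.110702 ≈ 0.6910

0.6910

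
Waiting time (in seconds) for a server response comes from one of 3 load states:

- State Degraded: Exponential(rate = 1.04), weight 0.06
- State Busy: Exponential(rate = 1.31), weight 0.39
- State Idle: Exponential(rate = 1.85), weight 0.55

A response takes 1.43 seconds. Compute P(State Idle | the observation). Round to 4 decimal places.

The responsibility of component k is π_k f_k(x) divided by Σ_j π_j f_j(x).
Component likelihoods at x = 1.43 seconds:
  f_Degraded = 1.04·e^(−1.04·1.43) = 1.04·e^(−1.4872) = 0.235045
  f_Busy = 1.31·e^(−1.31·1.43) = 1.31·e^(−1.8733) = 0.201237
  f_Idle = 1.85·e^(−1.85·1.43) = 1.85·e^(−2.6455) = 0.131294
Prior × likelihood for each component:
  π_Degraded·f_Degraded = 0.06 × 0.235045 = 0.0141027
  π_Busy·f_Busy = 0.39 × 0.201237 = 0.0784824
  π_Idle·f_Idle = 0.55 × 0.131294 = 0.0722118
Normaliser: 0.0141027 + 0.0784824 + 0.0722118 = 0.164797
P(State Idle | 1.43 seconds) ≈ 0.4382

0.4382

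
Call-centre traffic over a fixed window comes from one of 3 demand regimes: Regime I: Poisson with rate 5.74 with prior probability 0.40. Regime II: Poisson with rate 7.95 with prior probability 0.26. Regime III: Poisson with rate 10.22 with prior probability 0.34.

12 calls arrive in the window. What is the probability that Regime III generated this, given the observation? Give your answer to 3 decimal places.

0.682

Posterior ∝ prior × likelihood, so P(k | x) ∝ P(Z=k) f_k(x); normalise over all components.
Poisson probabilities:
  p_I = e^(−5.74)·5.74^12/12! = 0.0085853
  p_II = e^(−7.95)·7.95^12/12! = 0.0469275
  p_III = e^(−10.22)·10.22^12/12! = 0.0987607
Unnormalised posteriors:
  P(Z=I)·p_I = 0.40 × 0.0085853 = 0.00343412
  P(Z=II)·p_II = 0.26 × 0.0469275 = 0.0122012
  P(Z=III)·p_III = 0.34 × 0.0987607 = 0.0335786
Denominator: 0.00343412 + 0.0122012 + 0.0335786 = 0.0492139
So the posterior for Regime III is 0.0335786 / 0.0492139 ≈ 0.682.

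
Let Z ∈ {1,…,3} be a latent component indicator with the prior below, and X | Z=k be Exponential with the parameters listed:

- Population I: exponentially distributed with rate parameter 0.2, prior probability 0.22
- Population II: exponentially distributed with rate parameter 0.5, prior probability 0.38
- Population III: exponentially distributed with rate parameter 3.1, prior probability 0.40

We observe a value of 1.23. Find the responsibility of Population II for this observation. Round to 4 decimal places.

Posterior ∝ prior × likelihood, so P(k | x) ∝ π_k f_k(x); normalise over all components.
Component likelihoods at x = 1.23:
  f_I = 0.2·e^(−0.2·1.23) = 0.2·e^(−0.2460) = 0.156384
  f_II = 0.5·e^(−0.5·1.23) = 0.5·e^(−0.6150) = 0.27032
  f_III = 3.1·e^(−3.1·1.23) = 3.1·e^(−3.8130) = 0.0684537
Weight by the priors:
  π_I·f_I = 0.22 × 0.156384 = 0.0344046
  π_II·f_II = 0.38 × 0.27032 = 0.102722
  π_III·f_III = 0.40 × 0.0684537 = 0.0273815
Denominator: 0.0344046 + 0.102722 + 0.0273815 = 0.164508
So the posterior for Population II is 0.102722 / 0.164508 ≈ 0.6244.

0.6244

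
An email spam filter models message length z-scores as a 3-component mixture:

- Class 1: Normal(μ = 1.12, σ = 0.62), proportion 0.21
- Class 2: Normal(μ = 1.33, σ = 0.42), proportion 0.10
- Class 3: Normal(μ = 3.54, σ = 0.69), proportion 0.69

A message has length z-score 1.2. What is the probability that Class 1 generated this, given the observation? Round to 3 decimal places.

0.593

The responsibility of component k is w_k f_k(x) divided by Σ_j w_j f_j(x).
Evaluate each component's likelihood at the observed value:
  L_1 = 0.638121
  L_2 = 0.905434
  L_3 = 0.00183934
Unnormalised posteriors:
  w_1·L_1 = 0.21 × 0.638121 = 0.134005
  w_2·L_2 = 0.10 × 0.905434 = 0.0905434
  w_3·L_3 = 0.69 × 0.00183934 = 0.00126915
Evidence: 0.134005 + 0.0905434 + 0.00126915 = 0.225818
P(Class 1 | 1.2) ≈ 0.593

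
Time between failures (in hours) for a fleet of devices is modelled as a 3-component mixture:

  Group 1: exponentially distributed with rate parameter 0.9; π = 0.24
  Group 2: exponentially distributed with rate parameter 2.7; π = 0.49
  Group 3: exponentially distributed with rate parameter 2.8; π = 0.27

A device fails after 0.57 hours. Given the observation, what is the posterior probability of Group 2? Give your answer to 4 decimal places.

Posterior ∝ prior × likelihood, so P(k | x) ∝ π_k f_k(x); normalise over all components.
Exponential densities:
  p_1 = 0.9·e^(−0.9·0.57) = 0.9·e^(−0.5130) = 0.538827
  p_2 = 2.7·e^(−2.7·0.57) = 2.7·e^(−1.5390) = 0.579408
  p_3 = 2.8·e^(−2.8·0.57) = 2.8·e^(−1.5960) = 0.567576
Multiply by the mixture weights:
  π_1·p_1 = 0.24 × 0.538827 = 0.129319
  π_2·p_2 = 0.49 × 0.579408 = 0.28391
  π_3·p_3 = 0.27 × 0.567576 = 0.153246
Normaliser: 0.129319 + 0.28391 + 0.153246 = 0.566474
P(Group 2 | data) = 0.28391 / 0.566474 ≈ 0.5012

0.5012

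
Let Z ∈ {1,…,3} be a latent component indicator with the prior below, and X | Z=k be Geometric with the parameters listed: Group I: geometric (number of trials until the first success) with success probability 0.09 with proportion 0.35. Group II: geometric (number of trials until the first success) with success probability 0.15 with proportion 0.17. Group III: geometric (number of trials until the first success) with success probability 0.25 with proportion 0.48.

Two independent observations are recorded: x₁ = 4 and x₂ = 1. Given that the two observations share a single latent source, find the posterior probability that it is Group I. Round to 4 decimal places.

0.1246

By Bayes' theorem, P(k | x) = π_k f_k(x) / Σ_j π_j f_j(x).
Since both observations come from the same component, the likelihood for component k is f_k(x₁)·f_k(x₂).
  p_I = [0.09·(1−0.09)^3 = 0.09·0.753571 = 0.0678214] × [0.09] = 0.00610393
  p_II = [0.15·(1−0.15)^3 = 0.15·0.614125 = 0.0921187] × [0.15] = 0.0138178
  p_III = [0.25·(1−0.25)^3 = 0.25·0.421875 = 0.105469] × [0.25] = 0.0263672
Multiply by the mixture weights:
  π_I·p_I = 0.35 × 0.00610393 = 0.00213637
  π_II·p_II = 0.17 × 0.0138178 = 0.00234903
  π_III·p_III = 0.48 × 0.0263672 = 0.0126562
Evidence: 0.00213637 + 0.00234903 + 0.0126562 = 0.0171417
So the posterior for Group I is 0.00213637 / 0.0171417 ≈ 0.1246.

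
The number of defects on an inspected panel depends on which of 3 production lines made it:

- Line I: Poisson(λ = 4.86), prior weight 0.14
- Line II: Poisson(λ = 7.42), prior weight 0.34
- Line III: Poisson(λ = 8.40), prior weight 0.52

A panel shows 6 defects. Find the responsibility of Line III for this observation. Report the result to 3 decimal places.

0.460

Posterior ∝ prior × likelihood, so P(k | x) ∝ w_k f_k(x); normalise over all components.
Component likelihoods at x = 6 defects:
  p_I = 0.141845
  p_II = 0.138876
  p_III = 0.109716
Prior × likelihood for each component:
  w_I·p_I = 0.14 × 0.141845 = 0.0198583
  w_II·p_II = 0.34 × 0.138876 = 0.0472177
  w_III·p_III = 0.52 × 0.109716 = 0.0570523
Marginal: 0.0198583 + 0.0472177 + 0.0570523 = 0.124128
P(Line III | the observation) = 0.0570523 / 0.124128 ≈ 0.460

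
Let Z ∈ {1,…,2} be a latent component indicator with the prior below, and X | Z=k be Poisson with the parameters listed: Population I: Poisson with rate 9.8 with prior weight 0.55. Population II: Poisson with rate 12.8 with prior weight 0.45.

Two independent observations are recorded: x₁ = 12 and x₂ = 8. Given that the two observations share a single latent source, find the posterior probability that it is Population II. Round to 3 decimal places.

Posterior ∝ prior × likelihood, so P(k | x) ∝ π_k f_k(x); normalise over all components.
Since both observations come from the same component, the likelihood for component k is f_k(x₁)·f_k(x₂).
  L_I = [0.0908427] × [0.117004] = 0.010629
  L_II = [0.111484] × [0.0493389] = 0.00550051
Unnormalised posteriors:
  π_I·L_I = 0.55 × 0.010629 = 0.00584595
  π_II·L_II = 0.45 × 0.00550051 = 0.00247523
Marginal: 0.00584595 + 0.00247523 = 0.00832118
P(Population II | x₁,x₂) ≈ 0.297

0.297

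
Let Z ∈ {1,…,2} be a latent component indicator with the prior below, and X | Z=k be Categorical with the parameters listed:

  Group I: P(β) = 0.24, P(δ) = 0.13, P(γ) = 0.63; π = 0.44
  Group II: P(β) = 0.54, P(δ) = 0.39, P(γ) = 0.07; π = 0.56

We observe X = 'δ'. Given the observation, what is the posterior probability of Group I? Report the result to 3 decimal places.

P(component k | x) = π_k·f_k(x) / marginal(x), where marginal(x) = Σ_j π_j·f_j(x).
Evaluate each component's likelihood at the observed value:
  f_I = P(δ | comp) = 0.13
  f_II = P(δ | comp) = 0.39
Unnormalised posteriors:
  π_I·f_I = 0.44 × 0.13 = 0.0572
  π_II·f_II = 0.56 × 0.39 = 0.2184
Marginal: 0.0572 + 0.2184 = 0.2756
P(Group I | 'δ') = 0.0572 / 0.2756 ≈ 0.208

0.208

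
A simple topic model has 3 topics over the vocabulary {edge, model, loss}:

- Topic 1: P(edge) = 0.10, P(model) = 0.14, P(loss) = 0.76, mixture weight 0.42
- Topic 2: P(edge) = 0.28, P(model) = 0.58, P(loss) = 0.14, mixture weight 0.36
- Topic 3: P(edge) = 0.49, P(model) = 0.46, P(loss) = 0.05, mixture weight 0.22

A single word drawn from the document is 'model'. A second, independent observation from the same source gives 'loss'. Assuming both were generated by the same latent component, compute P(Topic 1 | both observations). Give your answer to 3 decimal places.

Posterior ∝ prior × likelihood, so P(k | x) ∝ π_k f_k(x); normalise over all components.
Since both observations come from the same component, the likelihood for component k is f_k(x₁)·f_k(x₂).
  p_1 = [P(model | comp) = 0.14] × [0.76] = 0.1064
  p_2 = [P(model | comp) = 0.58] × [0.14] = 0.0812
  p_3 = [P(model | comp) = 0.46] × [0.05] = 0.023
Weight by the priors:
  π_1·p_1 = 0.42 × 0.1064 = 0.044688
  π_2·p_2 = 0.36 × 0.0812 = 0.029232
  π_3·p_3 = 0.22 × 0.023 = 0.00506
Sum: 0.044688 + 0.029232 + 0.00506 = 0.07898
P(Topic 1 | x₁, x₂) = 0.044688 / 0.07898 ≈ 0.566

0.566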